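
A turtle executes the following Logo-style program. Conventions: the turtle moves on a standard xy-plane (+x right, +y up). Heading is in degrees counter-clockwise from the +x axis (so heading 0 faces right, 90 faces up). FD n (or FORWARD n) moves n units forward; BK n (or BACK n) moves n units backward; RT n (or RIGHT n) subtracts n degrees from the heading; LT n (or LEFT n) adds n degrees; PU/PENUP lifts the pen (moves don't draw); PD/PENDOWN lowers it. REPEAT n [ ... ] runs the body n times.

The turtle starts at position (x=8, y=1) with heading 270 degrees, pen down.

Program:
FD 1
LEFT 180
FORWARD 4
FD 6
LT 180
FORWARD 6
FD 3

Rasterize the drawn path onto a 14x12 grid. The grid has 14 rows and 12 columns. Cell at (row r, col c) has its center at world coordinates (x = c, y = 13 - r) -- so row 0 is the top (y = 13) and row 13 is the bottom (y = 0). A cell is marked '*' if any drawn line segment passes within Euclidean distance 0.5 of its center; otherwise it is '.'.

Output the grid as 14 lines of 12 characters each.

Segment 0: (8,1) -> (8,0)
Segment 1: (8,0) -> (8,4)
Segment 2: (8,4) -> (8,10)
Segment 3: (8,10) -> (8,4)
Segment 4: (8,4) -> (8,1)

Answer: ............
............
............
........*...
........*...
........*...
........*...
........*...
........*...
........*...
........*...
........*...
........*...
........*...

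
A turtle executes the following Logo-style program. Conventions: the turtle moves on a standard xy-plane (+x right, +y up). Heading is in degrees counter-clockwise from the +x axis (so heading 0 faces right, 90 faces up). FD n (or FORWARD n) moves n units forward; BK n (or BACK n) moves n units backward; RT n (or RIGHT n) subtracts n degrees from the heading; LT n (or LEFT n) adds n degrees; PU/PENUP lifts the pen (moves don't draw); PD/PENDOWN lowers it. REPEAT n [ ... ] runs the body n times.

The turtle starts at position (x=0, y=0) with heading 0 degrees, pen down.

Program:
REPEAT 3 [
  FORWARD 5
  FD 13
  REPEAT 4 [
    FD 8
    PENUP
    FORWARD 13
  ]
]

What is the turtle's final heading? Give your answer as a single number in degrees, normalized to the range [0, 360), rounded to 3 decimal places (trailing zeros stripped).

Executing turtle program step by step:
Start: pos=(0,0), heading=0, pen down
REPEAT 3 [
  -- iteration 1/3 --
  FD 5: (0,0) -> (5,0) [heading=0, draw]
  FD 13: (5,0) -> (18,0) [heading=0, draw]
  REPEAT 4 [
    -- iteration 1/4 --
    FD 8: (18,0) -> (26,0) [heading=0, draw]
    PU: pen up
    FD 13: (26,0) -> (39,0) [heading=0, move]
    -- iteration 2/4 --
    FD 8: (39,0) -> (47,0) [heading=0, move]
    PU: pen up
    FD 13: (47,0) -> (60,0) [heading=0, move]
    -- iteration 3/4 --
    FD 8: (60,0) -> (68,0) [heading=0, move]
    PU: pen up
    FD 13: (68,0) -> (81,0) [heading=0, move]
    -- iteration 4/4 --
    FD 8: (81,0) -> (89,0) [heading=0, move]
    PU: pen up
    FD 13: (89,0) -> (102,0) [heading=0, move]
  ]
  -- iteration 2/3 --
  FD 5: (102,0) -> (107,0) [heading=0, move]
  FD 13: (107,0) -> (120,0) [heading=0, move]
  REPEAT 4 [
    -- iteration 1/4 --
    FD 8: (120,0) -> (128,0) [heading=0, move]
    PU: pen up
    FD 13: (128,0) -> (141,0) [heading=0, move]
    -- iteration 2/4 --
    FD 8: (141,0) -> (149,0) [heading=0, move]
    PU: pen up
    FD 13: (149,0) -> (162,0) [heading=0, move]
    -- iteration 3/4 --
    FD 8: (162,0) -> (170,0) [heading=0, move]
    PU: pen up
    FD 13: (170,0) -> (183,0) [heading=0, move]
    -- iteration 4/4 --
    FD 8: (183,0) -> (191,0) [heading=0, move]
    PU: pen up
    FD 13: (191,0) -> (204,0) [heading=0, move]
  ]
  -- iteration 3/3 --
  FD 5: (204,0) -> (209,0) [heading=0, move]
  FD 13: (209,0) -> (222,0) [heading=0, move]
  REPEAT 4 [
    -- iteration 1/4 --
    FD 8: (222,0) -> (230,0) [heading=0, move]
    PU: pen up
    FD 13: (230,0) -> (243,0) [heading=0, move]
    -- iteration 2/4 --
    FD 8: (243,0) -> (251,0) [heading=0, move]
    PU: pen up
    FD 13: (251,0) -> (264,0) [heading=0, move]
    -- iteration 3/4 --
    FD 8: (264,0) -> (272,0) [heading=0, move]
    PU: pen up
    FD 13: (272,0) -> (285,0) [heading=0, move]
    -- iteration 4/4 --
    FD 8: (285,0) -> (293,0) [heading=0, move]
    PU: pen up
    FD 13: (293,0) -> (306,0) [heading=0, move]
  ]
]
Final: pos=(306,0), heading=0, 3 segment(s) drawn

Answer: 0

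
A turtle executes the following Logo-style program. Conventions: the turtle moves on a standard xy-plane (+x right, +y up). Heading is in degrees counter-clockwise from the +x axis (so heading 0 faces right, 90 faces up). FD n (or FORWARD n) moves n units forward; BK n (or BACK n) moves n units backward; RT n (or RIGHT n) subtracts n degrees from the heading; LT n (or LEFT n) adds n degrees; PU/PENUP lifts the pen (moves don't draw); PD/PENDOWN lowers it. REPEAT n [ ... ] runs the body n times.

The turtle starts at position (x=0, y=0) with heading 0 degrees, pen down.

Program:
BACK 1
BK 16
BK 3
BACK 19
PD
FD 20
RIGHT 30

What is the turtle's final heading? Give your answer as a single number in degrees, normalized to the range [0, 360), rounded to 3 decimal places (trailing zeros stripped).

Executing turtle program step by step:
Start: pos=(0,0), heading=0, pen down
BK 1: (0,0) -> (-1,0) [heading=0, draw]
BK 16: (-1,0) -> (-17,0) [heading=0, draw]
BK 3: (-17,0) -> (-20,0) [heading=0, draw]
BK 19: (-20,0) -> (-39,0) [heading=0, draw]
PD: pen down
FD 20: (-39,0) -> (-19,0) [heading=0, draw]
RT 30: heading 0 -> 330
Final: pos=(-19,0), heading=330, 5 segment(s) drawn

Answer: 330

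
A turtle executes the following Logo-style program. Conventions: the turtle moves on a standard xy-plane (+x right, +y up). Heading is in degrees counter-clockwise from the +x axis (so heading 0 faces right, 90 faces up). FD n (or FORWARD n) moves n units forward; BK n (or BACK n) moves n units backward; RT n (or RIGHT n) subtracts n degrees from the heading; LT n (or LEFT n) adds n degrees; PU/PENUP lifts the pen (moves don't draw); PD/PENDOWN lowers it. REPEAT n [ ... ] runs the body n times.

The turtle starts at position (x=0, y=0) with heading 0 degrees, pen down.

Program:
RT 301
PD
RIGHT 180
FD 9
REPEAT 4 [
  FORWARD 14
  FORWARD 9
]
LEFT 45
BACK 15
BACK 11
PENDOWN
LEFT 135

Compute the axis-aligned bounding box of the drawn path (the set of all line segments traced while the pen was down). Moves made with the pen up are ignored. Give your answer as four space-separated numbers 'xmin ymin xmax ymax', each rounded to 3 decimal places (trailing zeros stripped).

Executing turtle program step by step:
Start: pos=(0,0), heading=0, pen down
RT 301: heading 0 -> 59
PD: pen down
RT 180: heading 59 -> 239
FD 9: (0,0) -> (-4.635,-7.715) [heading=239, draw]
REPEAT 4 [
  -- iteration 1/4 --
  FD 14: (-4.635,-7.715) -> (-11.846,-19.715) [heading=239, draw]
  FD 9: (-11.846,-19.715) -> (-16.481,-27.429) [heading=239, draw]
  -- iteration 2/4 --
  FD 14: (-16.481,-27.429) -> (-23.692,-39.43) [heading=239, draw]
  FD 9: (-23.692,-39.43) -> (-28.327,-47.144) [heading=239, draw]
  -- iteration 3/4 --
  FD 14: (-28.327,-47.144) -> (-35.538,-59.145) [heading=239, draw]
  FD 9: (-35.538,-59.145) -> (-40.173,-66.859) [heading=239, draw]
  -- iteration 4/4 --
  FD 14: (-40.173,-66.859) -> (-47.384,-78.859) [heading=239, draw]
  FD 9: (-47.384,-78.859) -> (-52.019,-86.574) [heading=239, draw]
]
LT 45: heading 239 -> 284
BK 15: (-52.019,-86.574) -> (-55.648,-72.019) [heading=284, draw]
BK 11: (-55.648,-72.019) -> (-58.309,-61.346) [heading=284, draw]
PD: pen down
LT 135: heading 284 -> 59
Final: pos=(-58.309,-61.346), heading=59, 11 segment(s) drawn

Segment endpoints: x in {-58.309, -55.648, -52.019, -47.384, -40.173, -35.538, -28.327, -23.692, -16.481, -11.846, -4.635, 0}, y in {-86.574, -78.859, -72.019, -66.859, -61.346, -59.145, -47.144, -39.43, -27.429, -19.715, -7.715, 0}
xmin=-58.309, ymin=-86.574, xmax=0, ymax=0

Answer: -58.309 -86.574 0 0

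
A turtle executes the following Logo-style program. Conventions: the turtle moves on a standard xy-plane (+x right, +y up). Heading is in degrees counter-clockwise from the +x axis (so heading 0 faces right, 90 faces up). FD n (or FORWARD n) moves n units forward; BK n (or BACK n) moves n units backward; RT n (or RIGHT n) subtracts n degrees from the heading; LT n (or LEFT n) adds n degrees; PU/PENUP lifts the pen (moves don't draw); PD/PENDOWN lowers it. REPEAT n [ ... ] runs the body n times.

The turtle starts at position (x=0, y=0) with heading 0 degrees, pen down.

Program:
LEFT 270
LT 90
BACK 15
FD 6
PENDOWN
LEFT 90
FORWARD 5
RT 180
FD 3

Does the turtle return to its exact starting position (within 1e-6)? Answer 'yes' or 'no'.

Answer: no

Derivation:
Executing turtle program step by step:
Start: pos=(0,0), heading=0, pen down
LT 270: heading 0 -> 270
LT 90: heading 270 -> 0
BK 15: (0,0) -> (-15,0) [heading=0, draw]
FD 6: (-15,0) -> (-9,0) [heading=0, draw]
PD: pen down
LT 90: heading 0 -> 90
FD 5: (-9,0) -> (-9,5) [heading=90, draw]
RT 180: heading 90 -> 270
FD 3: (-9,5) -> (-9,2) [heading=270, draw]
Final: pos=(-9,2), heading=270, 4 segment(s) drawn

Start position: (0, 0)
Final position: (-9, 2)
Distance = 9.22; >= 1e-6 -> NOT closed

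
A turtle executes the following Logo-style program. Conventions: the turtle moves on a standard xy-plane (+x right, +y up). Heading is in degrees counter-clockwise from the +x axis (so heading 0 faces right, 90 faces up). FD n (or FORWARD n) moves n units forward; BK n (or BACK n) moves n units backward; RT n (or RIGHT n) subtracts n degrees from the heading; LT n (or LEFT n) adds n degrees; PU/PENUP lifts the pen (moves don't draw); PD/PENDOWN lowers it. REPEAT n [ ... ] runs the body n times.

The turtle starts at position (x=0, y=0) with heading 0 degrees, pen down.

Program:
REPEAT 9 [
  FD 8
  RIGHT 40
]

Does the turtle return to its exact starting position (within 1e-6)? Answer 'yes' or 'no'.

Executing turtle program step by step:
Start: pos=(0,0), heading=0, pen down
REPEAT 9 [
  -- iteration 1/9 --
  FD 8: (0,0) -> (8,0) [heading=0, draw]
  RT 40: heading 0 -> 320
  -- iteration 2/9 --
  FD 8: (8,0) -> (14.128,-5.142) [heading=320, draw]
  RT 40: heading 320 -> 280
  -- iteration 3/9 --
  FD 8: (14.128,-5.142) -> (15.518,-13.021) [heading=280, draw]
  RT 40: heading 280 -> 240
  -- iteration 4/9 --
  FD 8: (15.518,-13.021) -> (11.518,-19.949) [heading=240, draw]
  RT 40: heading 240 -> 200
  -- iteration 5/9 --
  FD 8: (11.518,-19.949) -> (4,-22.685) [heading=200, draw]
  RT 40: heading 200 -> 160
  -- iteration 6/9 --
  FD 8: (4,-22.685) -> (-3.518,-19.949) [heading=160, draw]
  RT 40: heading 160 -> 120
  -- iteration 7/9 --
  FD 8: (-3.518,-19.949) -> (-7.518,-13.021) [heading=120, draw]
  RT 40: heading 120 -> 80
  -- iteration 8/9 --
  FD 8: (-7.518,-13.021) -> (-6.128,-5.142) [heading=80, draw]
  RT 40: heading 80 -> 40
  -- iteration 9/9 --
  FD 8: (-6.128,-5.142) -> (0,0) [heading=40, draw]
  RT 40: heading 40 -> 0
]
Final: pos=(0,0), heading=0, 9 segment(s) drawn

Start position: (0, 0)
Final position: (0, 0)
Distance = 0; < 1e-6 -> CLOSED

Answer: yes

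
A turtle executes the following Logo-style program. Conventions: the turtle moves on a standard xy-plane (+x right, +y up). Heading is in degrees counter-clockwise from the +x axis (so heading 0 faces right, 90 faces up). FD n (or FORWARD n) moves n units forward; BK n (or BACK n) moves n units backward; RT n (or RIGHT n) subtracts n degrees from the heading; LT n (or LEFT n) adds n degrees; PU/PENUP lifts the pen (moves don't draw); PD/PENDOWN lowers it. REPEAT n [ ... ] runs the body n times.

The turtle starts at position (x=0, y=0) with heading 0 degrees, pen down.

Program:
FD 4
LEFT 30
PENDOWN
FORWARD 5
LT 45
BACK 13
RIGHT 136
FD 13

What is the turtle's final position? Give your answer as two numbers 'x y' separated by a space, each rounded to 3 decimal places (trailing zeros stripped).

Executing turtle program step by step:
Start: pos=(0,0), heading=0, pen down
FD 4: (0,0) -> (4,0) [heading=0, draw]
LT 30: heading 0 -> 30
PD: pen down
FD 5: (4,0) -> (8.33,2.5) [heading=30, draw]
LT 45: heading 30 -> 75
BK 13: (8.33,2.5) -> (4.965,-10.057) [heading=75, draw]
RT 136: heading 75 -> 299
FD 13: (4.965,-10.057) -> (11.268,-21.427) [heading=299, draw]
Final: pos=(11.268,-21.427), heading=299, 4 segment(s) drawn

Answer: 11.268 -21.427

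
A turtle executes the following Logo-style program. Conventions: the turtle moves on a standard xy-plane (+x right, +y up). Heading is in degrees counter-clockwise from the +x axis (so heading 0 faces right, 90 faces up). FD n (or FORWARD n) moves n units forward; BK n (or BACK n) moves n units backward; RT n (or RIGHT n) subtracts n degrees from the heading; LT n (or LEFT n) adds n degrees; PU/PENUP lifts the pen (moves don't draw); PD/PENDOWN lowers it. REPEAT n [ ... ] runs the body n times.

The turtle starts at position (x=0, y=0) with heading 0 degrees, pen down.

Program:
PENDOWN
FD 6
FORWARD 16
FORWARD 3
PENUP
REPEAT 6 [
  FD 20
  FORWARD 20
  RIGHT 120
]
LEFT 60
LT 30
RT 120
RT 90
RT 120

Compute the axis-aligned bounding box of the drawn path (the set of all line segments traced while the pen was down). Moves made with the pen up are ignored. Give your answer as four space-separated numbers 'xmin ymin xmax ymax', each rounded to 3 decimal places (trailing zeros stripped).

Executing turtle program step by step:
Start: pos=(0,0), heading=0, pen down
PD: pen down
FD 6: (0,0) -> (6,0) [heading=0, draw]
FD 16: (6,0) -> (22,0) [heading=0, draw]
FD 3: (22,0) -> (25,0) [heading=0, draw]
PU: pen up
REPEAT 6 [
  -- iteration 1/6 --
  FD 20: (25,0) -> (45,0) [heading=0, move]
  FD 20: (45,0) -> (65,0) [heading=0, move]
  RT 120: heading 0 -> 240
  -- iteration 2/6 --
  FD 20: (65,0) -> (55,-17.321) [heading=240, move]
  FD 20: (55,-17.321) -> (45,-34.641) [heading=240, move]
  RT 120: heading 240 -> 120
  -- iteration 3/6 --
  FD 20: (45,-34.641) -> (35,-17.321) [heading=120, move]
  FD 20: (35,-17.321) -> (25,0) [heading=120, move]
  RT 120: heading 120 -> 0
  -- iteration 4/6 --
  FD 20: (25,0) -> (45,0) [heading=0, move]
  FD 20: (45,0) -> (65,0) [heading=0, move]
  RT 120: heading 0 -> 240
  -- iteration 5/6 --
  FD 20: (65,0) -> (55,-17.321) [heading=240, move]
  FD 20: (55,-17.321) -> (45,-34.641) [heading=240, move]
  RT 120: heading 240 -> 120
  -- iteration 6/6 --
  FD 20: (45,-34.641) -> (35,-17.321) [heading=120, move]
  FD 20: (35,-17.321) -> (25,0) [heading=120, move]
  RT 120: heading 120 -> 0
]
LT 60: heading 0 -> 60
LT 30: heading 60 -> 90
RT 120: heading 90 -> 330
RT 90: heading 330 -> 240
RT 120: heading 240 -> 120
Final: pos=(25,0), heading=120, 3 segment(s) drawn

Segment endpoints: x in {0, 6, 22, 25}, y in {0}
xmin=0, ymin=0, xmax=25, ymax=0

Answer: 0 0 25 0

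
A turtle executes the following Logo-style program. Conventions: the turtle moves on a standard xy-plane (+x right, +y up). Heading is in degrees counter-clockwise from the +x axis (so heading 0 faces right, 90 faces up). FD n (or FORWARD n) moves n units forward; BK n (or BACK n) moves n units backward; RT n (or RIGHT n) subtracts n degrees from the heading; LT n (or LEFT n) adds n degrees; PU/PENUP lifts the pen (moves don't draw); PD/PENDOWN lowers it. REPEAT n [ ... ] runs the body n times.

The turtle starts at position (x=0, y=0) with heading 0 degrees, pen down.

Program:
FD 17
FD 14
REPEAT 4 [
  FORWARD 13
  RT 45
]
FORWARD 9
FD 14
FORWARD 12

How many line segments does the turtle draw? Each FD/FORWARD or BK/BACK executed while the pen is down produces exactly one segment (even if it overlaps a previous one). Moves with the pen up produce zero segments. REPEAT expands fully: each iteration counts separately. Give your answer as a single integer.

Executing turtle program step by step:
Start: pos=(0,0), heading=0, pen down
FD 17: (0,0) -> (17,0) [heading=0, draw]
FD 14: (17,0) -> (31,0) [heading=0, draw]
REPEAT 4 [
  -- iteration 1/4 --
  FD 13: (31,0) -> (44,0) [heading=0, draw]
  RT 45: heading 0 -> 315
  -- iteration 2/4 --
  FD 13: (44,0) -> (53.192,-9.192) [heading=315, draw]
  RT 45: heading 315 -> 270
  -- iteration 3/4 --
  FD 13: (53.192,-9.192) -> (53.192,-22.192) [heading=270, draw]
  RT 45: heading 270 -> 225
  -- iteration 4/4 --
  FD 13: (53.192,-22.192) -> (44,-31.385) [heading=225, draw]
  RT 45: heading 225 -> 180
]
FD 9: (44,-31.385) -> (35,-31.385) [heading=180, draw]
FD 14: (35,-31.385) -> (21,-31.385) [heading=180, draw]
FD 12: (21,-31.385) -> (9,-31.385) [heading=180, draw]
Final: pos=(9,-31.385), heading=180, 9 segment(s) drawn
Segments drawn: 9

Answer: 9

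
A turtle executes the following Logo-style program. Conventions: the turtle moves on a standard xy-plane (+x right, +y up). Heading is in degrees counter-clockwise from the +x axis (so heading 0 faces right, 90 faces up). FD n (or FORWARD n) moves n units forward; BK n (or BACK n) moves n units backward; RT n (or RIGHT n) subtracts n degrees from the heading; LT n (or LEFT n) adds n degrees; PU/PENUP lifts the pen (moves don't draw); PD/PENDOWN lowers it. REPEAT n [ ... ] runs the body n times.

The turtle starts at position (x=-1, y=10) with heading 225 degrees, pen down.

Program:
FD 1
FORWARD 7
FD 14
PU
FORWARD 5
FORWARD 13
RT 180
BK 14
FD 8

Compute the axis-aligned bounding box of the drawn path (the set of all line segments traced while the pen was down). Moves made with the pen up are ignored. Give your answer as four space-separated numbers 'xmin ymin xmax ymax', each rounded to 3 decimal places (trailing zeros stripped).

Answer: -16.556 -5.556 -1 10

Derivation:
Executing turtle program step by step:
Start: pos=(-1,10), heading=225, pen down
FD 1: (-1,10) -> (-1.707,9.293) [heading=225, draw]
FD 7: (-1.707,9.293) -> (-6.657,4.343) [heading=225, draw]
FD 14: (-6.657,4.343) -> (-16.556,-5.556) [heading=225, draw]
PU: pen up
FD 5: (-16.556,-5.556) -> (-20.092,-9.092) [heading=225, move]
FD 13: (-20.092,-9.092) -> (-29.284,-18.284) [heading=225, move]
RT 180: heading 225 -> 45
BK 14: (-29.284,-18.284) -> (-39.184,-28.184) [heading=45, move]
FD 8: (-39.184,-28.184) -> (-33.527,-22.527) [heading=45, move]
Final: pos=(-33.527,-22.527), heading=45, 3 segment(s) drawn

Segment endpoints: x in {-16.556, -6.657, -1.707, -1}, y in {-5.556, 4.343, 9.293, 10}
xmin=-16.556, ymin=-5.556, xmax=-1, ymax=10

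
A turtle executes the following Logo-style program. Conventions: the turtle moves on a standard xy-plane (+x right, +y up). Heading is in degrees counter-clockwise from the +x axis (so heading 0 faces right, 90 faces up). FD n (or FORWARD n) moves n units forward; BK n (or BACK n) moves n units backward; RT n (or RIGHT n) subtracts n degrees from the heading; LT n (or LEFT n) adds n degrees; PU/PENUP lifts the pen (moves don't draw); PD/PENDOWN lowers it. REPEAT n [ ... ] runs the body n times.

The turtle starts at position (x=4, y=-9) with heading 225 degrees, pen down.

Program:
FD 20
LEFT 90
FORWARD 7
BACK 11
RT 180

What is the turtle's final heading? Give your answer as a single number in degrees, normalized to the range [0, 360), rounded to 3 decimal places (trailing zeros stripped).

Executing turtle program step by step:
Start: pos=(4,-9), heading=225, pen down
FD 20: (4,-9) -> (-10.142,-23.142) [heading=225, draw]
LT 90: heading 225 -> 315
FD 7: (-10.142,-23.142) -> (-5.192,-28.092) [heading=315, draw]
BK 11: (-5.192,-28.092) -> (-12.971,-20.314) [heading=315, draw]
RT 180: heading 315 -> 135
Final: pos=(-12.971,-20.314), heading=135, 3 segment(s) drawn

Answer: 135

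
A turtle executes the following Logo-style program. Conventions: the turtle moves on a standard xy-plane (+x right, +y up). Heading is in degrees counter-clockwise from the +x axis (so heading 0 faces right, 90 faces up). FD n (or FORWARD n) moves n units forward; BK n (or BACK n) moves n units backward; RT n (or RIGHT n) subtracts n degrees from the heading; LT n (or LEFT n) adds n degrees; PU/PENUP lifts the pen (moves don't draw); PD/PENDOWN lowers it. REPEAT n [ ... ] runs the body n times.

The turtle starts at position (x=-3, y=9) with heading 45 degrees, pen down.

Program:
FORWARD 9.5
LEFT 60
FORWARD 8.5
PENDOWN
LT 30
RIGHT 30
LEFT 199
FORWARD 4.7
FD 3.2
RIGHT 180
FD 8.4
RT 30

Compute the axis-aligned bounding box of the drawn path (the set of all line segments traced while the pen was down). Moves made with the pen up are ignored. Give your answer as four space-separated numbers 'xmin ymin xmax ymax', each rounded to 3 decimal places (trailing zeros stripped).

Answer: -3 9 5.935 24.342

Derivation:
Executing turtle program step by step:
Start: pos=(-3,9), heading=45, pen down
FD 9.5: (-3,9) -> (3.718,15.718) [heading=45, draw]
LT 60: heading 45 -> 105
FD 8.5: (3.718,15.718) -> (1.518,23.928) [heading=105, draw]
PD: pen down
LT 30: heading 105 -> 135
RT 30: heading 135 -> 105
LT 199: heading 105 -> 304
FD 4.7: (1.518,23.928) -> (4.146,20.031) [heading=304, draw]
FD 3.2: (4.146,20.031) -> (5.935,17.378) [heading=304, draw]
RT 180: heading 304 -> 124
FD 8.4: (5.935,17.378) -> (1.238,24.342) [heading=124, draw]
RT 30: heading 124 -> 94
Final: pos=(1.238,24.342), heading=94, 5 segment(s) drawn

Segment endpoints: x in {-3, 1.238, 1.518, 3.718, 4.146, 5.935}, y in {9, 15.718, 17.378, 20.031, 23.928, 24.342}
xmin=-3, ymin=9, xmax=5.935, ymax=24.342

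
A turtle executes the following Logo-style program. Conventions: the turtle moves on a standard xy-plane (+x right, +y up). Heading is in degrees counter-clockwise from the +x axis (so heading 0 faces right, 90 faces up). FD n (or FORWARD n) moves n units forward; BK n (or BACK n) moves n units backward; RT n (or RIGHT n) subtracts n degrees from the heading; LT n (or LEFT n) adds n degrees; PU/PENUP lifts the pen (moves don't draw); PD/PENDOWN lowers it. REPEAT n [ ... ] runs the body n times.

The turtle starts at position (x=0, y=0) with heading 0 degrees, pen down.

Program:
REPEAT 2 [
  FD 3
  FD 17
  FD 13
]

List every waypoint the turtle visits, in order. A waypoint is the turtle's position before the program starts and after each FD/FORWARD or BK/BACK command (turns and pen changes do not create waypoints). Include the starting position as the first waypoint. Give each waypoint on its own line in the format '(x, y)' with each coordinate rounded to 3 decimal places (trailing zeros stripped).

Answer: (0, 0)
(3, 0)
(20, 0)
(33, 0)
(36, 0)
(53, 0)
(66, 0)

Derivation:
Executing turtle program step by step:
Start: pos=(0,0), heading=0, pen down
REPEAT 2 [
  -- iteration 1/2 --
  FD 3: (0,0) -> (3,0) [heading=0, draw]
  FD 17: (3,0) -> (20,0) [heading=0, draw]
  FD 13: (20,0) -> (33,0) [heading=0, draw]
  -- iteration 2/2 --
  FD 3: (33,0) -> (36,0) [heading=0, draw]
  FD 17: (36,0) -> (53,0) [heading=0, draw]
  FD 13: (53,0) -> (66,0) [heading=0, draw]
]
Final: pos=(66,0), heading=0, 6 segment(s) drawn
Waypoints (7 total):
(0, 0)
(3, 0)
(20, 0)
(33, 0)
(36, 0)
(53, 0)
(66, 0)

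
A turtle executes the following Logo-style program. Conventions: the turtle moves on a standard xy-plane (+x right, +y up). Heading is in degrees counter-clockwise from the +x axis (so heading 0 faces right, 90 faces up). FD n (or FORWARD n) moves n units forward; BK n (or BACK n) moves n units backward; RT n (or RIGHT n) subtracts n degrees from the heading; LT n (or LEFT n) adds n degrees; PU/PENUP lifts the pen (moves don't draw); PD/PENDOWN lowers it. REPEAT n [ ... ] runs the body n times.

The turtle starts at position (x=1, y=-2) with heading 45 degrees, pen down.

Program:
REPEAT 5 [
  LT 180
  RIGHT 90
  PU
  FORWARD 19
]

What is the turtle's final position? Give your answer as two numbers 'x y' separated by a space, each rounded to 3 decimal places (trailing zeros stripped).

Executing turtle program step by step:
Start: pos=(1,-2), heading=45, pen down
REPEAT 5 [
  -- iteration 1/5 --
  LT 180: heading 45 -> 225
  RT 90: heading 225 -> 135
  PU: pen up
  FD 19: (1,-2) -> (-12.435,11.435) [heading=135, move]
  -- iteration 2/5 --
  LT 180: heading 135 -> 315
  RT 90: heading 315 -> 225
  PU: pen up
  FD 19: (-12.435,11.435) -> (-25.87,-2) [heading=225, move]
  -- iteration 3/5 --
  LT 180: heading 225 -> 45
  RT 90: heading 45 -> 315
  PU: pen up
  FD 19: (-25.87,-2) -> (-12.435,-15.435) [heading=315, move]
  -- iteration 4/5 --
  LT 180: heading 315 -> 135
  RT 90: heading 135 -> 45
  PU: pen up
  FD 19: (-12.435,-15.435) -> (1,-2) [heading=45, move]
  -- iteration 5/5 --
  LT 180: heading 45 -> 225
  RT 90: heading 225 -> 135
  PU: pen up
  FD 19: (1,-2) -> (-12.435,11.435) [heading=135, move]
]
Final: pos=(-12.435,11.435), heading=135, 0 segment(s) drawn

Answer: -12.435 11.435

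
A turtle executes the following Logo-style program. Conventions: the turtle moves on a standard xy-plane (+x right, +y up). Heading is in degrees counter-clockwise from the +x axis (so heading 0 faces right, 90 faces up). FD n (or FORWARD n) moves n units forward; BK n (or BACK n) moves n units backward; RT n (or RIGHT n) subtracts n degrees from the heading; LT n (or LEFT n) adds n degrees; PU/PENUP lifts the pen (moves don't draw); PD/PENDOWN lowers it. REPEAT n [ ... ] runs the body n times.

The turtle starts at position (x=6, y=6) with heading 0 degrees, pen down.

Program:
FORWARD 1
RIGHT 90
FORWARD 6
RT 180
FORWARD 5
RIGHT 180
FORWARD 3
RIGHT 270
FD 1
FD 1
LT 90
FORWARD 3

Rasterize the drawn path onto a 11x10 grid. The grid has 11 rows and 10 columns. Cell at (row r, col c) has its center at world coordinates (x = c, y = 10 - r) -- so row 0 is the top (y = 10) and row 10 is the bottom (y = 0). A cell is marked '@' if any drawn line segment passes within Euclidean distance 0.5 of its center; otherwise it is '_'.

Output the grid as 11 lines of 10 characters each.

Answer: __________
__________
__________
__________
______@@__
_______@_@
_______@_@
_______@_@
_______@@@
_______@__
_______@__

Derivation:
Segment 0: (6,6) -> (7,6)
Segment 1: (7,6) -> (7,0)
Segment 2: (7,0) -> (7,5)
Segment 3: (7,5) -> (7,2)
Segment 4: (7,2) -> (8,2)
Segment 5: (8,2) -> (9,2)
Segment 6: (9,2) -> (9,5)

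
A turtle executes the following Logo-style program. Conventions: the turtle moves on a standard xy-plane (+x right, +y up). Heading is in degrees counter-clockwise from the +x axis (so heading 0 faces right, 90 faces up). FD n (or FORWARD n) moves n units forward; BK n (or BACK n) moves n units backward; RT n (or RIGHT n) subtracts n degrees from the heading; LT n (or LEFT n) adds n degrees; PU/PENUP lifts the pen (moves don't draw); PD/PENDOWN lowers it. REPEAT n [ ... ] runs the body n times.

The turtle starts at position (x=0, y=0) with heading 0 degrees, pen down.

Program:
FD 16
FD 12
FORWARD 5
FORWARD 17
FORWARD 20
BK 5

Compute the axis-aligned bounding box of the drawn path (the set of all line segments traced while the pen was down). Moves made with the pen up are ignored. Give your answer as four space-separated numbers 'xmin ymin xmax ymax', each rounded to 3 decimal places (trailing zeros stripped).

Executing turtle program step by step:
Start: pos=(0,0), heading=0, pen down
FD 16: (0,0) -> (16,0) [heading=0, draw]
FD 12: (16,0) -> (28,0) [heading=0, draw]
FD 5: (28,0) -> (33,0) [heading=0, draw]
FD 17: (33,0) -> (50,0) [heading=0, draw]
FD 20: (50,0) -> (70,0) [heading=0, draw]
BK 5: (70,0) -> (65,0) [heading=0, draw]
Final: pos=(65,0), heading=0, 6 segment(s) drawn

Segment endpoints: x in {0, 16, 28, 33, 50, 65, 70}, y in {0}
xmin=0, ymin=0, xmax=70, ymax=0

Answer: 0 0 70 0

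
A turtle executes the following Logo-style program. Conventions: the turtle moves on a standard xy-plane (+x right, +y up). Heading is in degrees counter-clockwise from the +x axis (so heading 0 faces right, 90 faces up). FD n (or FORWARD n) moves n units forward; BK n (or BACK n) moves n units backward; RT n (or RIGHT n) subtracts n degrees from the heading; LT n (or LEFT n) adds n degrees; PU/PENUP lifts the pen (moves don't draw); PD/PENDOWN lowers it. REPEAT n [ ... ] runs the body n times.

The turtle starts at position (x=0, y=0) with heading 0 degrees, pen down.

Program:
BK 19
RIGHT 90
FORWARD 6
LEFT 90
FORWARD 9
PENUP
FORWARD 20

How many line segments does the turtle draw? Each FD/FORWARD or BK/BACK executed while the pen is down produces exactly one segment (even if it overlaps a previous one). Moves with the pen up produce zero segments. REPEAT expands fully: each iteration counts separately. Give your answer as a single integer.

Executing turtle program step by step:
Start: pos=(0,0), heading=0, pen down
BK 19: (0,0) -> (-19,0) [heading=0, draw]
RT 90: heading 0 -> 270
FD 6: (-19,0) -> (-19,-6) [heading=270, draw]
LT 90: heading 270 -> 0
FD 9: (-19,-6) -> (-10,-6) [heading=0, draw]
PU: pen up
FD 20: (-10,-6) -> (10,-6) [heading=0, move]
Final: pos=(10,-6), heading=0, 3 segment(s) drawn
Segments drawn: 3

Answer: 3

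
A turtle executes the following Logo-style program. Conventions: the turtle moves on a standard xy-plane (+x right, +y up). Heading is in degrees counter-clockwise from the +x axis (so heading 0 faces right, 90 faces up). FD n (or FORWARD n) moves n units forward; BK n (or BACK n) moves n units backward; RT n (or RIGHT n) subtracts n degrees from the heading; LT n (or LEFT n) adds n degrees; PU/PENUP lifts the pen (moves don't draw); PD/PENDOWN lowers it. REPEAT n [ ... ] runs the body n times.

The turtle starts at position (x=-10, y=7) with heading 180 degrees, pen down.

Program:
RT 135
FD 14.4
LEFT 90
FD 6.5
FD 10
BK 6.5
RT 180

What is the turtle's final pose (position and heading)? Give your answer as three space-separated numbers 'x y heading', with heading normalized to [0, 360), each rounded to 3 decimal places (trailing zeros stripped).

Answer: -6.889 24.253 315

Derivation:
Executing turtle program step by step:
Start: pos=(-10,7), heading=180, pen down
RT 135: heading 180 -> 45
FD 14.4: (-10,7) -> (0.182,17.182) [heading=45, draw]
LT 90: heading 45 -> 135
FD 6.5: (0.182,17.182) -> (-4.414,21.779) [heading=135, draw]
FD 10: (-4.414,21.779) -> (-11.485,28.85) [heading=135, draw]
BK 6.5: (-11.485,28.85) -> (-6.889,24.253) [heading=135, draw]
RT 180: heading 135 -> 315
Final: pos=(-6.889,24.253), heading=315, 4 segment(s) drawn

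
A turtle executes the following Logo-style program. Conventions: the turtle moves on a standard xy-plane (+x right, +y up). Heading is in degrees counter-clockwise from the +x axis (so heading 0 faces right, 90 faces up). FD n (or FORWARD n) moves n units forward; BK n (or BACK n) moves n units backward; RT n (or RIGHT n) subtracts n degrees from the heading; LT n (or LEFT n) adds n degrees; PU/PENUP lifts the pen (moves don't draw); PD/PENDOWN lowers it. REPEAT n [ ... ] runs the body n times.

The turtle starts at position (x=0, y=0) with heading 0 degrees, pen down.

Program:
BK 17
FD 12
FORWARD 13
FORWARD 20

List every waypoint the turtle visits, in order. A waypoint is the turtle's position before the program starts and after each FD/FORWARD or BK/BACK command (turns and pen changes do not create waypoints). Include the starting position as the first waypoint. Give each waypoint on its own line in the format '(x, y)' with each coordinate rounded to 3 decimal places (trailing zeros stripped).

Answer: (0, 0)
(-17, 0)
(-5, 0)
(8, 0)
(28, 0)

Derivation:
Executing turtle program step by step:
Start: pos=(0,0), heading=0, pen down
BK 17: (0,0) -> (-17,0) [heading=0, draw]
FD 12: (-17,0) -> (-5,0) [heading=0, draw]
FD 13: (-5,0) -> (8,0) [heading=0, draw]
FD 20: (8,0) -> (28,0) [heading=0, draw]
Final: pos=(28,0), heading=0, 4 segment(s) drawn
Waypoints (5 total):
(0, 0)
(-17, 0)
(-5, 0)
(8, 0)
(28, 0)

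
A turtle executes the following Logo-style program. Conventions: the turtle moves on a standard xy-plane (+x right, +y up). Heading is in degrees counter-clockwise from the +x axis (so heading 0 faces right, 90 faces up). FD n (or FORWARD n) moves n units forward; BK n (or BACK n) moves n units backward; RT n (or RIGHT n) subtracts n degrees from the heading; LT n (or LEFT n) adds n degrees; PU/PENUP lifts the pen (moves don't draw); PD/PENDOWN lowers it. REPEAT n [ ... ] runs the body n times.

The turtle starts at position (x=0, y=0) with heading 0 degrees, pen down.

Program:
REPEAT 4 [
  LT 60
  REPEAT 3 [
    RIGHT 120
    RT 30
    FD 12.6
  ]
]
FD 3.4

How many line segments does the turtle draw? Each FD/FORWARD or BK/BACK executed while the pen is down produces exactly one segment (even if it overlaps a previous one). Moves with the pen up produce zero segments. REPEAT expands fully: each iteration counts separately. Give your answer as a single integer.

Executing turtle program step by step:
Start: pos=(0,0), heading=0, pen down
REPEAT 4 [
  -- iteration 1/4 --
  LT 60: heading 0 -> 60
  REPEAT 3 [
    -- iteration 1/3 --
    RT 120: heading 60 -> 300
    RT 30: heading 300 -> 270
    FD 12.6: (0,0) -> (0,-12.6) [heading=270, draw]
    -- iteration 2/3 --
    RT 120: heading 270 -> 150
    RT 30: heading 150 -> 120
    FD 12.6: (0,-12.6) -> (-6.3,-1.688) [heading=120, draw]
    -- iteration 3/3 --
    RT 120: heading 120 -> 0
    RT 30: heading 0 -> 330
    FD 12.6: (-6.3,-1.688) -> (4.612,-7.988) [heading=330, draw]
  ]
  -- iteration 2/4 --
  LT 60: heading 330 -> 30
  REPEAT 3 [
    -- iteration 1/3 --
    RT 120: heading 30 -> 270
    RT 30: heading 270 -> 240
    FD 12.6: (4.612,-7.988) -> (-1.688,-18.9) [heading=240, draw]
    -- iteration 2/3 --
    RT 120: heading 240 -> 120
    RT 30: heading 120 -> 90
    FD 12.6: (-1.688,-18.9) -> (-1.688,-6.3) [heading=90, draw]
    -- iteration 3/3 --
    RT 120: heading 90 -> 330
    RT 30: heading 330 -> 300
    FD 12.6: (-1.688,-6.3) -> (4.612,-17.212) [heading=300, draw]
  ]
  -- iteration 3/4 --
  LT 60: heading 300 -> 0
  REPEAT 3 [
    -- iteration 1/3 --
    RT 120: heading 0 -> 240
    RT 30: heading 240 -> 210
    FD 12.6: (4.612,-17.212) -> (-6.3,-23.512) [heading=210, draw]
    -- iteration 2/3 --
    RT 120: heading 210 -> 90
    RT 30: heading 90 -> 60
    FD 12.6: (-6.3,-23.512) -> (0,-12.6) [heading=60, draw]
    -- iteration 3/3 --
    RT 120: heading 60 -> 300
    RT 30: heading 300 -> 270
    FD 12.6: (0,-12.6) -> (0,-25.2) [heading=270, draw]
  ]
  -- iteration 4/4 --
  LT 60: heading 270 -> 330
  REPEAT 3 [
    -- iteration 1/3 --
    RT 120: heading 330 -> 210
    RT 30: heading 210 -> 180
    FD 12.6: (0,-25.2) -> (-12.6,-25.2) [heading=180, draw]
    -- iteration 2/3 --
    RT 120: heading 180 -> 60
    RT 30: heading 60 -> 30
    FD 12.6: (-12.6,-25.2) -> (-1.688,-18.9) [heading=30, draw]
    -- iteration 3/3 --
    RT 120: heading 30 -> 270
    RT 30: heading 270 -> 240
    FD 12.6: (-1.688,-18.9) -> (-7.988,-29.812) [heading=240, draw]
  ]
]
FD 3.4: (-7.988,-29.812) -> (-9.688,-32.756) [heading=240, draw]
Final: pos=(-9.688,-32.756), heading=240, 13 segment(s) drawn
Segments drawn: 13

Answer: 13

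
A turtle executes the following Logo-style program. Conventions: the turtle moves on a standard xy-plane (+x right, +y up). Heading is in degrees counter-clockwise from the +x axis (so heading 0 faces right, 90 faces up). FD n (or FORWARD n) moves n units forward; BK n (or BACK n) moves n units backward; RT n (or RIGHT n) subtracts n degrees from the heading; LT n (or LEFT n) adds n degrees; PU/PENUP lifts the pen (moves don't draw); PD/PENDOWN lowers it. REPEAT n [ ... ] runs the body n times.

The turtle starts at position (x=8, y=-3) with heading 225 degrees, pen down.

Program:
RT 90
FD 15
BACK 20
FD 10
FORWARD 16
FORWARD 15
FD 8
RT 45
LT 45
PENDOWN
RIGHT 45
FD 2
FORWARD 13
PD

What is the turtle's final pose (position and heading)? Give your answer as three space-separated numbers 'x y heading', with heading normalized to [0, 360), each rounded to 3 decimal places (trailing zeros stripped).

Executing turtle program step by step:
Start: pos=(8,-3), heading=225, pen down
RT 90: heading 225 -> 135
FD 15: (8,-3) -> (-2.607,7.607) [heading=135, draw]
BK 20: (-2.607,7.607) -> (11.536,-6.536) [heading=135, draw]
FD 10: (11.536,-6.536) -> (4.464,0.536) [heading=135, draw]
FD 16: (4.464,0.536) -> (-6.849,11.849) [heading=135, draw]
FD 15: (-6.849,11.849) -> (-17.456,22.456) [heading=135, draw]
FD 8: (-17.456,22.456) -> (-23.113,28.113) [heading=135, draw]
RT 45: heading 135 -> 90
LT 45: heading 90 -> 135
PD: pen down
RT 45: heading 135 -> 90
FD 2: (-23.113,28.113) -> (-23.113,30.113) [heading=90, draw]
FD 13: (-23.113,30.113) -> (-23.113,43.113) [heading=90, draw]
PD: pen down
Final: pos=(-23.113,43.113), heading=90, 8 segment(s) drawn

Answer: -23.113 43.113 90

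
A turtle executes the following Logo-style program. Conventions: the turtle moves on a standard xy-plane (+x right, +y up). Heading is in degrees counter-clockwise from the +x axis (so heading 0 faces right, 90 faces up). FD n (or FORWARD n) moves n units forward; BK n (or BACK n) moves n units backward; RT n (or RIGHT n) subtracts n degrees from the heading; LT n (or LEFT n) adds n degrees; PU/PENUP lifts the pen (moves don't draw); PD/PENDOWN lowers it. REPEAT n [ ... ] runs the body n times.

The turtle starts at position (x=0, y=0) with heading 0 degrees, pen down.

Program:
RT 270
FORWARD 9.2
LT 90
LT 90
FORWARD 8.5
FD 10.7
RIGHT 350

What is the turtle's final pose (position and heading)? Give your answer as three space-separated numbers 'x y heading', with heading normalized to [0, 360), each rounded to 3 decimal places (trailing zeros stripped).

Answer: 0 -10 280

Derivation:
Executing turtle program step by step:
Start: pos=(0,0), heading=0, pen down
RT 270: heading 0 -> 90
FD 9.2: (0,0) -> (0,9.2) [heading=90, draw]
LT 90: heading 90 -> 180
LT 90: heading 180 -> 270
FD 8.5: (0,9.2) -> (0,0.7) [heading=270, draw]
FD 10.7: (0,0.7) -> (0,-10) [heading=270, draw]
RT 350: heading 270 -> 280
Final: pos=(0,-10), heading=280, 3 segment(s) drawn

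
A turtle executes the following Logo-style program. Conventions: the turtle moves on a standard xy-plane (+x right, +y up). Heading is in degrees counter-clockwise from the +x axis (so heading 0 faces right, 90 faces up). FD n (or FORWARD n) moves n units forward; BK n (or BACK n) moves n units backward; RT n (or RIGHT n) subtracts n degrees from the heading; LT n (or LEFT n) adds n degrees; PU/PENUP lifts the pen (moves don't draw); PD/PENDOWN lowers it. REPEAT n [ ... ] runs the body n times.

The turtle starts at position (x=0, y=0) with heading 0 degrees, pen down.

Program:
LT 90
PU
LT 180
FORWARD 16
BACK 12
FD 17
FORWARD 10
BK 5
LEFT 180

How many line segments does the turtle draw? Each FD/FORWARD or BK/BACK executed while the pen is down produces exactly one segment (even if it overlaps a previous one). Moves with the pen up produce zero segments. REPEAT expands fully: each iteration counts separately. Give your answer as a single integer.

Answer: 0

Derivation:
Executing turtle program step by step:
Start: pos=(0,0), heading=0, pen down
LT 90: heading 0 -> 90
PU: pen up
LT 180: heading 90 -> 270
FD 16: (0,0) -> (0,-16) [heading=270, move]
BK 12: (0,-16) -> (0,-4) [heading=270, move]
FD 17: (0,-4) -> (0,-21) [heading=270, move]
FD 10: (0,-21) -> (0,-31) [heading=270, move]
BK 5: (0,-31) -> (0,-26) [heading=270, move]
LT 180: heading 270 -> 90
Final: pos=(0,-26), heading=90, 0 segment(s) drawn
Segments drawn: 0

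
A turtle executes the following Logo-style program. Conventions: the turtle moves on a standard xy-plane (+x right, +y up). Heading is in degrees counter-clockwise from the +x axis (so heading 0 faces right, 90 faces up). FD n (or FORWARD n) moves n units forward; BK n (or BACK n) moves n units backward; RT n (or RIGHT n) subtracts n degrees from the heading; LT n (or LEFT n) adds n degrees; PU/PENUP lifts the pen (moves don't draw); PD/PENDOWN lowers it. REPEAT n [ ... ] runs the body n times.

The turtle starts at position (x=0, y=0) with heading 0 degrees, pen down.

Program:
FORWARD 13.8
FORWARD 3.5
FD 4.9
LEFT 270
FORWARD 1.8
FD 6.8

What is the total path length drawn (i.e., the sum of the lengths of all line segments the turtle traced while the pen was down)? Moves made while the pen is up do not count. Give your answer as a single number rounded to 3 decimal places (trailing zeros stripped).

Answer: 30.8

Derivation:
Executing turtle program step by step:
Start: pos=(0,0), heading=0, pen down
FD 13.8: (0,0) -> (13.8,0) [heading=0, draw]
FD 3.5: (13.8,0) -> (17.3,0) [heading=0, draw]
FD 4.9: (17.3,0) -> (22.2,0) [heading=0, draw]
LT 270: heading 0 -> 270
FD 1.8: (22.2,0) -> (22.2,-1.8) [heading=270, draw]
FD 6.8: (22.2,-1.8) -> (22.2,-8.6) [heading=270, draw]
Final: pos=(22.2,-8.6), heading=270, 5 segment(s) drawn

Segment lengths:
  seg 1: (0,0) -> (13.8,0), length = 13.8
  seg 2: (13.8,0) -> (17.3,0), length = 3.5
  seg 3: (17.3,0) -> (22.2,0), length = 4.9
  seg 4: (22.2,0) -> (22.2,-1.8), length = 1.8
  seg 5: (22.2,-1.8) -> (22.2,-8.6), length = 6.8
Total = 30.8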